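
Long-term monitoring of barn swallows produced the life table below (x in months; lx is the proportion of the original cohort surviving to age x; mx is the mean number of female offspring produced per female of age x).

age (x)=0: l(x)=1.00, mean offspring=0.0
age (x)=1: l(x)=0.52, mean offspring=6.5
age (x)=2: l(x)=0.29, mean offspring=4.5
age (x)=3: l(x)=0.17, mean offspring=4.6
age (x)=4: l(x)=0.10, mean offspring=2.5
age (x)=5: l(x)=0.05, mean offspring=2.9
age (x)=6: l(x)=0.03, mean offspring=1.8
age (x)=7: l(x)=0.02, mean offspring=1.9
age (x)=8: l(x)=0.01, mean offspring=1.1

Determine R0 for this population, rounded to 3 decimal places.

5.965

lx·mx by age: 0, 3.38, 1.305, 0.782, 0.25, 0.145, 0.054, 0.038, 0.011
R0 = Σ lx·mx = 5.965 → 5.965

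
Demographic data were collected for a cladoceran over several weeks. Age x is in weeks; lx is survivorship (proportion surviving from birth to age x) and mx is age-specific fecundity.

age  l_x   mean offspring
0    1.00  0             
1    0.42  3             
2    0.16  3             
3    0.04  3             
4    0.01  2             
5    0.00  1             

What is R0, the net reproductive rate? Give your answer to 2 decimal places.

lx·mx by age: 0, 1.26, 0.48, 0.12, 0.02, 0
R0 = Σ lx·mx = 1.88 → 1.88

1.88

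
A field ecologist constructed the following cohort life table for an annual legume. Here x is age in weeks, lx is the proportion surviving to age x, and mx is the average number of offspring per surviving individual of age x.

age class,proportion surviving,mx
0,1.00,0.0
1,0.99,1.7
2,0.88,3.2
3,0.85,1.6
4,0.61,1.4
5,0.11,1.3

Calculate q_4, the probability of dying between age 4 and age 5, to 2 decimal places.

q_4 = (l_4 − l_5) / l_4 = (0.61 − 0.11) / 0.61
     = 0.5 / 0.61 = 0.819672… → 0.82

0.82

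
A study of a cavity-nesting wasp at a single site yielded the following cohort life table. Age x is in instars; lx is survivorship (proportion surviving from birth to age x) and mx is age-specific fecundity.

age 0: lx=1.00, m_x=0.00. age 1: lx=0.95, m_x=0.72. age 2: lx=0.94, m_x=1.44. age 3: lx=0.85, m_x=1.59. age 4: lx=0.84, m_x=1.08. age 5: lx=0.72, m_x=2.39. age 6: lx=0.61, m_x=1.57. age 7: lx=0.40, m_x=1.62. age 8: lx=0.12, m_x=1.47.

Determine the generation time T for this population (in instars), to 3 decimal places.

4.022

lx·mx: 0, 0.684, 1.3536, 1.3515, 0.9072, 1.7208, 0.9577, 0.648, 0.1764 → R0 = 7.7992
x·lx·mx: 0, 0.684, 2.7072, 4.0545, 3.6288, 8.604, 5.7462, 4.536, 1.4112 → Σ = 31.3719
T = 31.3719 / 7.7992 = 4.022451… → 4.022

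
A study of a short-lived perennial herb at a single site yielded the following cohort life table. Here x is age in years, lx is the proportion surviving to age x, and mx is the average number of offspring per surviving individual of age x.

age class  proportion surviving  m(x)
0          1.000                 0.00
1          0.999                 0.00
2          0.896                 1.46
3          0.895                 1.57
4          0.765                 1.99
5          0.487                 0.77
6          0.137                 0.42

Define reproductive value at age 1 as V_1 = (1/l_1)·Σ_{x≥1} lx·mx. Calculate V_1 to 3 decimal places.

4.673

lx·mx for x ≥ 1: 0, 1.30816, 1.40515, 1.52235, 0.37499, 0.05754 → sum = 4.66819
V_1 = 4.66819 / l_1 = 4.66819 / 0.999 = 4.672863… → 4.673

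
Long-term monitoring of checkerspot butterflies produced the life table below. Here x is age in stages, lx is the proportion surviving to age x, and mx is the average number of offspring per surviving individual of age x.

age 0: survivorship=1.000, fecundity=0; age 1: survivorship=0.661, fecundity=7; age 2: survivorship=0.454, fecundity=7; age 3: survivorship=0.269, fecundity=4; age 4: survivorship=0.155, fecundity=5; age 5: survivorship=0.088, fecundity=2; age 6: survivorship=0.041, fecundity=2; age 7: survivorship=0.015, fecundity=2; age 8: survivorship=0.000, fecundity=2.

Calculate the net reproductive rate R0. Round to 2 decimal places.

9.94

lx·mx by age: 0, 4.627, 3.178, 1.076, 0.775, 0.176, 0.082, 0.03, 0
R0 = Σ lx·mx = 9.944 → 9.94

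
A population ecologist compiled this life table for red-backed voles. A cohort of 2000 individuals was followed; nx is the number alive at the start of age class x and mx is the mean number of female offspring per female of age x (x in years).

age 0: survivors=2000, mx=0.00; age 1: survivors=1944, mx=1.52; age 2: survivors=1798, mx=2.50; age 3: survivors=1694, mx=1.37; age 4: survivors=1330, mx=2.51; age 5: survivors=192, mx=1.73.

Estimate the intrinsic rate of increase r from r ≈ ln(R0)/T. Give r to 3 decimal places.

lx = nx/n0 = nx/2000: 1, 0.972, 0.899, 0.847, 0.665, 0.096
R0 = Σ lx·mx = 0 + 1.47744 + 2.2475 + 1.16039 + 1.66915 + 0.16608 = 6.72056
Σ x·lx·mx = 16.96061; T = 16.96061/6.72056 = 2.52369…
r ≈ ln(R0)/T = ln(6.72056)/2.52369… = 0.75492… → 0.755

0.755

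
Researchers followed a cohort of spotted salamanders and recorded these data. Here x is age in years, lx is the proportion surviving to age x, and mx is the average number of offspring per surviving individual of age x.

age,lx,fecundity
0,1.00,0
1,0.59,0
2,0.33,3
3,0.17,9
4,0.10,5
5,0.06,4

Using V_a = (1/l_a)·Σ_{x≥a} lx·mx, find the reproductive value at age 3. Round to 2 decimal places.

13.35

lx·mx for x ≥ 3: 1.53, 0.5, 0.24 → sum = 2.27
V_3 = 2.27 / l_3 = 2.27 / 0.17 = 13.352941… → 13.35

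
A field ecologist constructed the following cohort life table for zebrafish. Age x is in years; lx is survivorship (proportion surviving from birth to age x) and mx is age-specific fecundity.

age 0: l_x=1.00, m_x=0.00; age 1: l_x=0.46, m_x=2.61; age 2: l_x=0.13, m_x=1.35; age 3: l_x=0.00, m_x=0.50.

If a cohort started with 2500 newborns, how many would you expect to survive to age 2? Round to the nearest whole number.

Expected survivors = N0 · l_2 = 2500 × 0.13 = 325 → 325

325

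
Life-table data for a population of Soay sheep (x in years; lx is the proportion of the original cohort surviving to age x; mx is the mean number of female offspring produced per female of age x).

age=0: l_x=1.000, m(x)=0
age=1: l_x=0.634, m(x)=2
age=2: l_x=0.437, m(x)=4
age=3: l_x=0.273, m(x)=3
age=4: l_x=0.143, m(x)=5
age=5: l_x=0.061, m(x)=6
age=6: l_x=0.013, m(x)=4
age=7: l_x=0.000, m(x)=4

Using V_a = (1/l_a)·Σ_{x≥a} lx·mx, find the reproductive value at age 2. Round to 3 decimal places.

lx·mx for x ≥ 2: 1.748, 0.819, 0.715, 0.366, 0.052, 0 → sum = 3.7
V_2 = 3.7 / l_2 = 3.7 / 0.437 = 8.466819… → 8.467

8.467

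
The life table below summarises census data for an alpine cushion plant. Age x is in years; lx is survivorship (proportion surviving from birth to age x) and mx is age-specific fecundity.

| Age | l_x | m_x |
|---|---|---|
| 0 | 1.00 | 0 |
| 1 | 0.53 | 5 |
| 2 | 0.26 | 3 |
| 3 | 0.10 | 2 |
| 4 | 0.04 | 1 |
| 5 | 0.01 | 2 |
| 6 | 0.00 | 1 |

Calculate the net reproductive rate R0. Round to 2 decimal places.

3.69

lx·mx by age: 0, 2.65, 0.78, 0.2, 0.04, 0.02, 0
R0 = Σ lx·mx = 3.69 → 3.69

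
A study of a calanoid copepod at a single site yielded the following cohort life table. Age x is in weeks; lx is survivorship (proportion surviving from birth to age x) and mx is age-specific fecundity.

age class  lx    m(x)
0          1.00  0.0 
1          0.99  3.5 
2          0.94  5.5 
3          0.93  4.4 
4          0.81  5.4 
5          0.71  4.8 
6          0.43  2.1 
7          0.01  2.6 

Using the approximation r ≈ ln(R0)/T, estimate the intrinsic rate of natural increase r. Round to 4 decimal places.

R0 = Σ lx·mx = 0 + 3.465 + 5.17 + 4.092 + 4.374 + 3.408 + 0.903 + 0.026 = 21.438
Σ x·lx·mx = 66.217; T = 66.217/21.438 = 3.08877…
r ≈ ln(R0)/T = ln(21.438)/3.08877… = 0.992359… → 0.9924

0.9924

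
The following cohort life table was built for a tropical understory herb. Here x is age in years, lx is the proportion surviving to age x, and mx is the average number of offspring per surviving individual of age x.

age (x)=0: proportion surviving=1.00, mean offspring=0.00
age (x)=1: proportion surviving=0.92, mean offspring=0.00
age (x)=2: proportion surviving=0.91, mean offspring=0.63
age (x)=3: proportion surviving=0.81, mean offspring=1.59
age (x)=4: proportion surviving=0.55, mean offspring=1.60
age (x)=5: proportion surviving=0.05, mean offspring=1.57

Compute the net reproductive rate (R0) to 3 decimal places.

lx·mx by age: 0, 0, 0.5733, 1.2879, 0.88, 0.0785
R0 = Σ lx·mx = 2.8197 → 2.820

2.820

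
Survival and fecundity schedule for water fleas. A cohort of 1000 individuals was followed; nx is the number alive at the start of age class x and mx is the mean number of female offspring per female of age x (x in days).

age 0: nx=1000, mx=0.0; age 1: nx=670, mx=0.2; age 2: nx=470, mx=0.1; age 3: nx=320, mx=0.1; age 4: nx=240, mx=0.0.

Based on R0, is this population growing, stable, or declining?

lx = nx/n0 = nx/1000: 1, 0.67, 0.47, 0.32, 0.24
R0 = Σ lx·mx = 0 + 0.134 + 0.047 + 0.032 + 0 = 0.213
R0 < 1, so the population is declining.

declining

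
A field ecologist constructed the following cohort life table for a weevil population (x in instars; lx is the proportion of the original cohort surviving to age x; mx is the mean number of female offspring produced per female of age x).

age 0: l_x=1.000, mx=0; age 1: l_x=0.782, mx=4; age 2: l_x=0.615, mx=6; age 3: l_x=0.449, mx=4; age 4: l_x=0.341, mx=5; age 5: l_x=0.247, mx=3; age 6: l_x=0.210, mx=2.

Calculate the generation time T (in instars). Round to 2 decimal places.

lx·mx: 0, 3.128, 3.69, 1.796, 1.705, 0.741, 0.42 → R0 = 11.48
x·lx·mx: 0, 3.128, 7.38, 5.388, 6.82, 3.705, 2.52 → Σ = 28.941
T = 28.941 / 11.48 = 2.520993… → 2.52

2.52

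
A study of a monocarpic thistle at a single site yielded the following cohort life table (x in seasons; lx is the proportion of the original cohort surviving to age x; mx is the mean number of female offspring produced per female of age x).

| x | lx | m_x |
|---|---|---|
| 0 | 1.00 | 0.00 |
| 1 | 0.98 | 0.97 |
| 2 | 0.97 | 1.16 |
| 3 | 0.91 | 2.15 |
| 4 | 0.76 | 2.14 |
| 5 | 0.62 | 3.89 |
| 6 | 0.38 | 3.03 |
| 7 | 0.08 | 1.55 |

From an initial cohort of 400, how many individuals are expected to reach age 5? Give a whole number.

Expected survivors = N0 · l_5 = 400 × 0.62 = 248 → 248

248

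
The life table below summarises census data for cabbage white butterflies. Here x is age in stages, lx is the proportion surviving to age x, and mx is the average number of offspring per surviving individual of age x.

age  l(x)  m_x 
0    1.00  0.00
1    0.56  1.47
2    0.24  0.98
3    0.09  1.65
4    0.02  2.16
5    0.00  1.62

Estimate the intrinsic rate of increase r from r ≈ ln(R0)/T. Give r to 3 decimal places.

R0 = Σ lx·mx = 0 + 0.8232 + 0.2352 + 0.1485 + 0.0432 + 0 = 1.2501
Σ x·lx·mx = 1.9119; T = 1.9119/1.2501 = 1.5294…
r ≈ ln(R0)/T = ln(1.2501)/1.5294… = 0.14596… → 0.146

0.146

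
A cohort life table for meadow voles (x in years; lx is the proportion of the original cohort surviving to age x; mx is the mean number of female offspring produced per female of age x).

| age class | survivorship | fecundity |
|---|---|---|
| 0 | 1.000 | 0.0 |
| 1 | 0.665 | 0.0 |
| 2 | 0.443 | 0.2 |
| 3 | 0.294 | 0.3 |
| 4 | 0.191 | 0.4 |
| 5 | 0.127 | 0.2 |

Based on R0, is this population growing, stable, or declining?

declining

R0 = Σ lx·mx = 0 + 0 + 0.0886 + 0.0882 + 0.0764 + 0.0254 = 0.2786
R0 < 1, so the population is declining.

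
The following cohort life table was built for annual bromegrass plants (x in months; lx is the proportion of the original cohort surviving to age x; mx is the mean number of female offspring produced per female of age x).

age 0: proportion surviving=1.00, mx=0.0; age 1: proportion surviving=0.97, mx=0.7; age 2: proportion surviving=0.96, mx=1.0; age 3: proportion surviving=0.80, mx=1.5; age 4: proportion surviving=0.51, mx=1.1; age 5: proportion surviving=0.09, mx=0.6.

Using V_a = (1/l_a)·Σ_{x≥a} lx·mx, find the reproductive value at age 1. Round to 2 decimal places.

3.56

lx·mx for x ≥ 1: 0.679, 0.96, 1.2, 0.561, 0.054 → sum = 3.454
V_1 = 3.454 / l_1 = 3.454 / 0.97 = 3.560825… → 3.56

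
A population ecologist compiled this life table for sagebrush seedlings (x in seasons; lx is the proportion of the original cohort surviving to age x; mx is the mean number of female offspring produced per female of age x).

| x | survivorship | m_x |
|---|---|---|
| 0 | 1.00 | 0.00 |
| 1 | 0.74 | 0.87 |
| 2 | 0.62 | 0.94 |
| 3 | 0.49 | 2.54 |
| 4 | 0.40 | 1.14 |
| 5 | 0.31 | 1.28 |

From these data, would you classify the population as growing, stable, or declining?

growing

R0 = Σ lx·mx = 0 + 0.6438 + 0.5828 + 1.2446 + 0.456 + 0.3968 = 3.324
R0 > 1, so the population is growing.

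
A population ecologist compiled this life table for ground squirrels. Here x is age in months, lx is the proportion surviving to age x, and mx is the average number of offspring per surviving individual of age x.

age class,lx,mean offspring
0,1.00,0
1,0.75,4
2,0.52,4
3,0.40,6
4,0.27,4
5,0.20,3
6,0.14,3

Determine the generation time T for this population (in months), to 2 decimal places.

lx·mx: 0, 3, 2.08, 2.4, 1.08, 0.6, 0.42 → R0 = 9.58
x·lx·mx: 0, 3, 4.16, 7.2, 4.32, 3, 2.52 → Σ = 24.2
T = 24.2 / 9.58 = 2.526096… → 2.53

2.53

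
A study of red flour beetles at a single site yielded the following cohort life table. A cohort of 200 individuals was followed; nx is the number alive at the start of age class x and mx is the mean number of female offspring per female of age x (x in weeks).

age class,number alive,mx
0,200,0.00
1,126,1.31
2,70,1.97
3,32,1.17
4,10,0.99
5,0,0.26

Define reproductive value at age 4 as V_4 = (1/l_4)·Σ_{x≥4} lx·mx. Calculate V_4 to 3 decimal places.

lx = nx/n0 = nx/200: 1, 0.63, 0.35, 0.16, 0.05, 0
lx·mx for x ≥ 4: 0.0495, 0 → sum = 0.0495
V_4 = 0.0495 / l_4 = 0.0495 / 0.05 = 0.99 → 0.990

0.990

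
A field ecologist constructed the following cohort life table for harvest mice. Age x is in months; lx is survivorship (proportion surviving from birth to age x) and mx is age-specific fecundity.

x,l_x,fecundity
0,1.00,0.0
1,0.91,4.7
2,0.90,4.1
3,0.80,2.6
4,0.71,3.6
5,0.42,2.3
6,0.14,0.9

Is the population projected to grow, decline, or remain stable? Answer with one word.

R0 = Σ lx·mx = 0 + 4.277 + 3.69 + 2.08 + 2.556 + 0.966 + 0.126 = 13.695
R0 > 1, so the population is growing.

growing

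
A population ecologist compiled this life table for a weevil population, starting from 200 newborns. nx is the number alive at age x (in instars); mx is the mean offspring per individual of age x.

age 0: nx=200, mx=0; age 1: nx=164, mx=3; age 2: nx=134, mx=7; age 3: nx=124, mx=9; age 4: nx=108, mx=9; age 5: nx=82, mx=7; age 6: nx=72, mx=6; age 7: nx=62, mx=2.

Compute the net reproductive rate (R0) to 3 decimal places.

23.240

lx = nx/n0 = nx/200: 1, 0.82, 0.67, 0.62, 0.54, 0.41, 0.36, 0.31
lx·mx by age: 0, 2.46, 4.69, 5.58, 4.86, 2.87, 2.16, 0.62
R0 = Σ lx·mx = 23.24 → 23.240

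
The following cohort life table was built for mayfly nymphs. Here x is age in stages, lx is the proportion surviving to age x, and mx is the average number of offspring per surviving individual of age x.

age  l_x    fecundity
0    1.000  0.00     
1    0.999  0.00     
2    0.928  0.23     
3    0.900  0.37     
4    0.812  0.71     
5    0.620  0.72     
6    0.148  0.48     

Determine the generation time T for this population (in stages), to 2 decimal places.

3.90

lx·mx: 0, 0, 0.21344, 0.333, 0.57652, 0.4464, 0.07104 → R0 = 1.6404
x·lx·mx: 0, 0, 0.42688, 0.999, 2.30608, 2.232, 0.42624 → Σ = 6.3902
T = 6.3902 / 1.6404 = 3.895513… → 3.90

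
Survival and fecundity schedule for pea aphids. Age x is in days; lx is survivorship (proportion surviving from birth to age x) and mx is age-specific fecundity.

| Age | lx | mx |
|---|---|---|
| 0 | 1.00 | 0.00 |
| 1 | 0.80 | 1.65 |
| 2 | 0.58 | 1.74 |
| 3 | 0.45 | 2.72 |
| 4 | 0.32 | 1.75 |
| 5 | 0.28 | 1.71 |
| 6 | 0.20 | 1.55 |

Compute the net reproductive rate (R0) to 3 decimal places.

4.902

lx·mx by age: 0, 1.32, 1.0092, 1.224, 0.56, 0.4788, 0.31
R0 = Σ lx·mx = 4.902 → 4.902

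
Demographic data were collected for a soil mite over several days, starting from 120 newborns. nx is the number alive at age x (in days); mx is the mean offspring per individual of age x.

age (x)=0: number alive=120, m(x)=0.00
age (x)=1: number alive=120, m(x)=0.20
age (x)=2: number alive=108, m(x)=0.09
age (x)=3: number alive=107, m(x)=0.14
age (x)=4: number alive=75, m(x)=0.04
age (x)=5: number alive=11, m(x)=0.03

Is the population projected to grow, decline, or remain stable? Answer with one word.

lx = nx/n0 = nx/120: 1, 1, 0.9, 0.89167…, 0.625, 0.09167…
R0 = Σ lx·mx = 0 + 0.2 + 0.081 + 0.124833… + 0.025 + 0.00275… = 0.433583…
R0 < 1, so the population is declining.

declining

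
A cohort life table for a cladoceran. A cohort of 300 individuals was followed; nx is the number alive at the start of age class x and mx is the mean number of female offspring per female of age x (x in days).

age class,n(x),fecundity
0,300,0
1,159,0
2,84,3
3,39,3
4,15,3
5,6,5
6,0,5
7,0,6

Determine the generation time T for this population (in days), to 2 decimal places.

lx = nx/n0 = nx/300: 1, 0.53, 0.28, 0.13, 0.05, 0.02, 0, 0
lx·mx: 0, 0, 0.84, 0.39, 0.15, 0.1, 0, 0 → R0 = 1.48
x·lx·mx: 0, 0, 1.68, 1.17, 0.6, 0.5, 0, 0 → Σ = 3.95
T = 3.95 / 1.48 = 2.668919… → 2.67

2.67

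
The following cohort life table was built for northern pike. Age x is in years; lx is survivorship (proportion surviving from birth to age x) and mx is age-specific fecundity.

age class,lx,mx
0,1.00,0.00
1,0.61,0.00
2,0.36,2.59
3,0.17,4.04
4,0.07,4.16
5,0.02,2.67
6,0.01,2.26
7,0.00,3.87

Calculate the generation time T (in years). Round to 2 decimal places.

2.77

lx·mx: 0, 0, 0.9324, 0.6868, 0.2912, 0.0534, 0.0226, 0 → R0 = 1.9864
x·lx·mx: 0, 0, 1.8648, 2.0604, 1.1648, 0.267, 0.1356, 0 → Σ = 5.4926
T = 5.4926 / 1.9864 = 2.765103… → 2.77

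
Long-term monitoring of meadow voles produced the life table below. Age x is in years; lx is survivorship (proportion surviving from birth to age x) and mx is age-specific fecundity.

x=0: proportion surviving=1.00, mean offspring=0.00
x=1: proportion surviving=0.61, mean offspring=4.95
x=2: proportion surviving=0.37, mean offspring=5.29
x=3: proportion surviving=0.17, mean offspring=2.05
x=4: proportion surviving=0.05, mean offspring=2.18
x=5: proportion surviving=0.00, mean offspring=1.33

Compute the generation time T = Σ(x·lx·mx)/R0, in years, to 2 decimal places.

lx·mx: 0, 3.0195, 1.9573, 0.3485, 0.109, 0 → R0 = 5.4343
x·lx·mx: 0, 3.0195, 3.9146, 1.0455, 0.436, 0 → Σ = 8.4156
T = 8.4156 / 5.4343 = 1.548608… → 1.55

1.55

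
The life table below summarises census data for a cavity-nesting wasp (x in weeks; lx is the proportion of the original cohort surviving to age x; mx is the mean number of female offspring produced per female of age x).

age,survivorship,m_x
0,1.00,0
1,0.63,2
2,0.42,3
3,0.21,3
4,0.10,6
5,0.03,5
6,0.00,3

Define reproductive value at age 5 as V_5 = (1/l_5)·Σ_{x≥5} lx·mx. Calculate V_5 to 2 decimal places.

5.00

lx·mx for x ≥ 5: 0.15, 0 → sum = 0.15
V_5 = 0.15 / l_5 = 0.15 / 0.03 = 5 → 5.00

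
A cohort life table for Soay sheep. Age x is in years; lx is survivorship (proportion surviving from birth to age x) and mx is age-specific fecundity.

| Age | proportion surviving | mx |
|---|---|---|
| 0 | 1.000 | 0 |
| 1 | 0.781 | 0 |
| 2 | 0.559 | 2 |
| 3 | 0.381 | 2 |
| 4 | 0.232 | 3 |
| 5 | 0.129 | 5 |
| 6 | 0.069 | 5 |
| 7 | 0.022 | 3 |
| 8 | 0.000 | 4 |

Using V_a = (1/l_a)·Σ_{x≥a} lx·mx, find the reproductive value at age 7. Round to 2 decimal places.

lx·mx for x ≥ 7: 0.066, 0 → sum = 0.066
V_7 = 0.066 / l_7 = 0.066 / 0.022 = 3 → 3.00

3.00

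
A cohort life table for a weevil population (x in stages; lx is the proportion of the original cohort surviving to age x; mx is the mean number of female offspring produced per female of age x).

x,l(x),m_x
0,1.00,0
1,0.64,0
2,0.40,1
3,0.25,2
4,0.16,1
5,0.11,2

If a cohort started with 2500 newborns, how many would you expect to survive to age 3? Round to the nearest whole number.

625

Expected survivors = N0 · l_3 = 2500 × 0.25 = 625 → 625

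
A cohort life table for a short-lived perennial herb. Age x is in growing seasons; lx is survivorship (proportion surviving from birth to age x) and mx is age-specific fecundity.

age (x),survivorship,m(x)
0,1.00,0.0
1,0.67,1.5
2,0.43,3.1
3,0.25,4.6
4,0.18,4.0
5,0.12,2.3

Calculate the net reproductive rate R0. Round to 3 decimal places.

lx·mx by age: 0, 1.005, 1.333, 1.15, 0.72, 0.276
R0 = Σ lx·mx = 4.484 → 4.484

4.484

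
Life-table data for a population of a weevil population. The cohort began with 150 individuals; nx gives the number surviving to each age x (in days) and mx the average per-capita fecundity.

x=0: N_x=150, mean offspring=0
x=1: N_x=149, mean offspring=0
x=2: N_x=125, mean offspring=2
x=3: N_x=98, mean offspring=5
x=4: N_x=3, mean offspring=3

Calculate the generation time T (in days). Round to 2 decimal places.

2.68

lx = nx/n0 = nx/150: 1, 0.99333…, 0.83333…, 0.65333…, 0.02
lx·mx: 0, 0, 1.666667…, 3.266667…, 0.06 → R0 = 4.993333…
x·lx·mx: 0, 0, 3.333333…, 9.8…, 0.24 → Σ = 13.373333…
T = 13.373333… / 4.993333… = 2.678238… → 2.68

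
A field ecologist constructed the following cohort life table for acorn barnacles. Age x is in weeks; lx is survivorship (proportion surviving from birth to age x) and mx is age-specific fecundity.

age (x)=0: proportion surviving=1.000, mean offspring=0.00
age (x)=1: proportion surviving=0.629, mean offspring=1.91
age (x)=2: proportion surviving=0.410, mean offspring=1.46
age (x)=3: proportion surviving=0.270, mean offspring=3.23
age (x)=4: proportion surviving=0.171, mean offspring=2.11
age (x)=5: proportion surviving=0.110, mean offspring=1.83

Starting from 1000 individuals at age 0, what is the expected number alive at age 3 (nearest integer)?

270

Expected survivors = N0 · l_3 = 1000 × 0.270 = 270 → 270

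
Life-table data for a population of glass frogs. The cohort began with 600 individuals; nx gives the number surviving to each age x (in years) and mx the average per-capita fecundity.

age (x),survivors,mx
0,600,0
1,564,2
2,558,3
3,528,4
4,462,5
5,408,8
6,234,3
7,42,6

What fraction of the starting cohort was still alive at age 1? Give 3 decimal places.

0.940

l_1 = n_1/n_0 = 564/600 = 0.94 → 0.940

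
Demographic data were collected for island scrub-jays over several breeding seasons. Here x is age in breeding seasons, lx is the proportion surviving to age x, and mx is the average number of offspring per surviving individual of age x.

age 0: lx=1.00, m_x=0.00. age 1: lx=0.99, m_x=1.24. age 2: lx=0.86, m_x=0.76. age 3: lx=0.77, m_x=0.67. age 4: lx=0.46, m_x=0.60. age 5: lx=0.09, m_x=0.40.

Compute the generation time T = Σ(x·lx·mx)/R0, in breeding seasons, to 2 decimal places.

1.98

lx·mx: 0, 1.2276, 0.6536, 0.5159, 0.276, 0.036 → R0 = 2.7091
x·lx·mx: 0, 1.2276, 1.3072, 1.5477, 1.104, 0.18 → Σ = 5.3665
T = 5.3665 / 2.7091 = 1.980916… → 1.98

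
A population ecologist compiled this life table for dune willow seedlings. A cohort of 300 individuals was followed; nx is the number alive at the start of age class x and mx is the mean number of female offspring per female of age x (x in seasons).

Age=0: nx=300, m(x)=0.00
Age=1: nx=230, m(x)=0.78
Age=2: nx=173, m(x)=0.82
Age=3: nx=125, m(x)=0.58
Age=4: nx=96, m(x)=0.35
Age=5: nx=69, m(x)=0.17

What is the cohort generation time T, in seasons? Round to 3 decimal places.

1.990

lx = nx/n0 = nx/300: 1, 0.76667…, 0.57667…, 0.41667…, 0.32, 0.23
lx·mx: 0, 0.598…, 0.472867…, 0.241667…, 0.112, 0.0391 → R0 = 1.463633…
x·lx·mx: 0, 0.598…, 0.945733…, 0.725…, 0.448, 0.1955 → Σ = 2.912233…
T = 2.912233… / 1.463633… = 1.989729… → 1.990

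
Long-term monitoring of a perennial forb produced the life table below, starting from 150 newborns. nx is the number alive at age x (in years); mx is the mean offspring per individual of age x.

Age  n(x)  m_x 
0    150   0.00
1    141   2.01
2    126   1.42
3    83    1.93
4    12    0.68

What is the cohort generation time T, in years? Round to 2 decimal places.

1.83

lx = nx/n0 = nx/150: 1, 0.94, 0.84, 0.55333…, 0.08
lx·mx: 0, 1.8894, 1.1928, 1.067933…, 0.0544 → R0 = 4.204533…
x·lx·mx: 0, 1.8894, 2.3856, 3.2038…, 0.2176 → Σ = 7.6964…
T = 7.6964… / 4.204533… = 1.8305… → 1.83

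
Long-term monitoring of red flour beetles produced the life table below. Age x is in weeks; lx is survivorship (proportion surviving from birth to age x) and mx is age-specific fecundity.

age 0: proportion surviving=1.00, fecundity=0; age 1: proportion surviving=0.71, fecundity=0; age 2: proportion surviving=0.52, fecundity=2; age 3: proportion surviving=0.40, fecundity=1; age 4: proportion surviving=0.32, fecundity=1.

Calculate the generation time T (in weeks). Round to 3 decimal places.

lx·mx: 0, 0, 1.04, 0.4, 0.32 → R0 = 1.76
x·lx·mx: 0, 0, 2.08, 1.2, 1.28 → Σ = 4.56
T = 4.56 / 1.76 = 2.590909… → 2.591

2.591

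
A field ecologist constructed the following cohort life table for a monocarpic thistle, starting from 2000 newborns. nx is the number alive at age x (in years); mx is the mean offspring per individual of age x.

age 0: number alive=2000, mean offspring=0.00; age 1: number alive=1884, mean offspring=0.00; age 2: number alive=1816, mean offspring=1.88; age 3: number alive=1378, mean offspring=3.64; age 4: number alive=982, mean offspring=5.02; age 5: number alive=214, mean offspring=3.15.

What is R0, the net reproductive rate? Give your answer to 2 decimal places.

lx = nx/n0 = nx/2000: 1, 0.942, 0.908, 0.689, 0.491, 0.107
lx·mx by age: 0, 0, 1.70704, 2.50796, 2.46482, 0.33705
R0 = Σ lx·mx = 7.01687 → 7.02

7.02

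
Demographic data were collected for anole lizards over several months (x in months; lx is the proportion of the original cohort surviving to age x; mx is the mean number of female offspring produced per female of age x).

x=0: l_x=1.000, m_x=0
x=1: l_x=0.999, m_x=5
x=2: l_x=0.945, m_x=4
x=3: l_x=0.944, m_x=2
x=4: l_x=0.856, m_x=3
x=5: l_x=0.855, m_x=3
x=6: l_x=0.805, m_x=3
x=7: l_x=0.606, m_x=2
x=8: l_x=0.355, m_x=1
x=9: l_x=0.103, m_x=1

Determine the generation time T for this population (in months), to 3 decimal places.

lx·mx: 0, 4.995, 3.78, 1.888, 2.568, 2.565, 2.415, 1.212, 0.355, 0.103 → R0 = 19.881
x·lx·mx: 0, 4.995, 7.56, 5.664, 10.272, 12.825, 14.49, 8.484, 2.84, 0.927 → Σ = 68.057
T = 68.057 / 19.881 = 3.423218… → 3.423

3.423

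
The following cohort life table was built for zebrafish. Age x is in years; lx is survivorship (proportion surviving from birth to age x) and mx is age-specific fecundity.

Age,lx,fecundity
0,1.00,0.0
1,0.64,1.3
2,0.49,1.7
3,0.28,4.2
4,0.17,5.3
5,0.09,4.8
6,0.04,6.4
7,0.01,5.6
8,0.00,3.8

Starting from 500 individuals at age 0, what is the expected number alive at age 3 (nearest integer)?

Expected survivors = N0 · l_3 = 500 × 0.28 = 140 → 140

140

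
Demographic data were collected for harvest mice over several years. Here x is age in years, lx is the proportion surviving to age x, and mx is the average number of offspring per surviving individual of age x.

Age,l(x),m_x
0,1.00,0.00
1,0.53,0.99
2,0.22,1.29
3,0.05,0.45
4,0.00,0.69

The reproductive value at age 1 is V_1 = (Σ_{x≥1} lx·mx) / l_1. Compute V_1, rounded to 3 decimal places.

lx·mx for x ≥ 1: 0.5247, 0.2838, 0.0225, 0 → sum = 0.831
V_1 = 0.831 / l_1 = 0.831 / 0.53 = 1.567925… → 1.568

1.568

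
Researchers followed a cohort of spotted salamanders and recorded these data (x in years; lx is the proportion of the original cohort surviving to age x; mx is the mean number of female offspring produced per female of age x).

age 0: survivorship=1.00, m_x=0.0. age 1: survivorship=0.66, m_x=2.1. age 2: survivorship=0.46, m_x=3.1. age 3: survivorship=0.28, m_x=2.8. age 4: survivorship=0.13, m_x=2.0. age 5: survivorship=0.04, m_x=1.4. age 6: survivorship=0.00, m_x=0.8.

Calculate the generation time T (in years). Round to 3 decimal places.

lx·mx: 0, 1.386, 1.426, 0.784, 0.26, 0.056, 0 → R0 = 3.912
x·lx·mx: 0, 1.386, 2.852, 2.352, 1.04, 0.28, 0 → Σ = 7.91
T = 7.91 / 3.912 = 2.021984… → 2.022

2.022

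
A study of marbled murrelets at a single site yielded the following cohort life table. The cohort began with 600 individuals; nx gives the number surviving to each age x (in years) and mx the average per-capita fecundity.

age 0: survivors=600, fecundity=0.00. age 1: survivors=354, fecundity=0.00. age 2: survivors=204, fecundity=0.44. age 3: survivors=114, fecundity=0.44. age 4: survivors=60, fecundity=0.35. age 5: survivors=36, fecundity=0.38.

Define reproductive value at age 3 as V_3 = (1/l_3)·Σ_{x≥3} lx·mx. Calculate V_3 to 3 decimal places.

lx = nx/n0 = nx/600: 1, 0.59, 0.34, 0.19, 0.1, 0.06
lx·mx for x ≥ 3: 0.0836, 0.035, 0.0228 → sum = 0.1414
V_3 = 0.1414 / l_3 = 0.1414 / 0.19 = 0.744211… → 0.744

0.744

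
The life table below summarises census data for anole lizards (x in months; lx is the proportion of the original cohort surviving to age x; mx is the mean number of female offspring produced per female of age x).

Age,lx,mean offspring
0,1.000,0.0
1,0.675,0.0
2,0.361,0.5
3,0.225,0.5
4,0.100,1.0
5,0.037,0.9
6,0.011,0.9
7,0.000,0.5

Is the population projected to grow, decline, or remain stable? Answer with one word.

R0 = Σ lx·mx = 0 + 0 + 0.1805 + 0.1125 + 0.1 + 0.0333 + 0.0099 + 0 = 0.4362
R0 < 1, so the population is declining.

declining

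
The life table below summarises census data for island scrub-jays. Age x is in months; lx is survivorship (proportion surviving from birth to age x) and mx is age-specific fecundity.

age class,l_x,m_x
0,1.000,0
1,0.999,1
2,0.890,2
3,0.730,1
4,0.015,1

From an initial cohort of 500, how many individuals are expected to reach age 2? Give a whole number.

445

Expected survivors = N0 · l_2 = 500 × 0.890 = 445 → 445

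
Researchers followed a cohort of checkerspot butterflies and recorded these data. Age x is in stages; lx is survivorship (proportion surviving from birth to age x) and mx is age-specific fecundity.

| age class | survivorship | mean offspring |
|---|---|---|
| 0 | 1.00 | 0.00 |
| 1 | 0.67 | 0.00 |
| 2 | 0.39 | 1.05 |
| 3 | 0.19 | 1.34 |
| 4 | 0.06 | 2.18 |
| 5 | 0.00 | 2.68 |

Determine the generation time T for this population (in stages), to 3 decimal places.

2.649

lx·mx: 0, 0, 0.4095, 0.2546, 0.1308, 0 → R0 = 0.7949
x·lx·mx: 0, 0, 0.819, 0.7638, 0.5232, 0 → Σ = 2.106
T = 2.106 / 0.7949 = 2.64939… → 2.649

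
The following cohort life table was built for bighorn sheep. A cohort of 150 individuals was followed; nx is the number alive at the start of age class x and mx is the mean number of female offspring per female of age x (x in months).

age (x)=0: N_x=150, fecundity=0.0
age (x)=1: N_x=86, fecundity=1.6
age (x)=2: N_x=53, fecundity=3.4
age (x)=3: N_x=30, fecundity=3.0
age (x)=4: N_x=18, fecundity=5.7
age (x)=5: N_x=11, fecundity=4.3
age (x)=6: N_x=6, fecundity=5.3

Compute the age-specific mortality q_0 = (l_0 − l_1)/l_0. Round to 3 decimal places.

0.427

lx = nx/n0 = nx/150: 1, 0.57333…, 0.35333…, 0.2, 0.12, 0.07333…, 0.04
q_0 = (l_0 − l_1) / l_0 = (1 − 0.573333…) / 1
     = 0.426667… / 1 = 0.426667… → 0.427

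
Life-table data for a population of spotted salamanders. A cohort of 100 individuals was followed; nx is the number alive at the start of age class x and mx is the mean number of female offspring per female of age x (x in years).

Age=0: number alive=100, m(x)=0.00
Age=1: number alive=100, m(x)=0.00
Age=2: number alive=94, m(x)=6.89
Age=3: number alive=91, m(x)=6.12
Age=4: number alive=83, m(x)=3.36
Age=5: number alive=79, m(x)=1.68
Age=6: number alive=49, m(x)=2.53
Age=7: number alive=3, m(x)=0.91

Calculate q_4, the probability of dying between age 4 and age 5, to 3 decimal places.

lx = nx/n0 = nx/100: 1, 1, 0.94, 0.91, 0.83, 0.79, 0.49, 0.03
q_4 = (l_4 − l_5) / l_4 = (0.83 − 0.79) / 0.83
     = 0.04 / 0.83 = 0.048193… → 0.048

0.048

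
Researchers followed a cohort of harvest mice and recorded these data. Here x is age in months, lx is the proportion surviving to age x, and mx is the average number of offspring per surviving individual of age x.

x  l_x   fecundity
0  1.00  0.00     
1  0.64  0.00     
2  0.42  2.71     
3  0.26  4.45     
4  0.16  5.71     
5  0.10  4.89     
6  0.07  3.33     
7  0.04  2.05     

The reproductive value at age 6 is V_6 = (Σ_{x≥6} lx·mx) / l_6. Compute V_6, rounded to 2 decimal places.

4.50

lx·mx for x ≥ 6: 0.2331, 0.082 → sum = 0.3151
V_6 = 0.3151 / l_6 = 0.3151 / 0.07 = 4.501429… → 4.50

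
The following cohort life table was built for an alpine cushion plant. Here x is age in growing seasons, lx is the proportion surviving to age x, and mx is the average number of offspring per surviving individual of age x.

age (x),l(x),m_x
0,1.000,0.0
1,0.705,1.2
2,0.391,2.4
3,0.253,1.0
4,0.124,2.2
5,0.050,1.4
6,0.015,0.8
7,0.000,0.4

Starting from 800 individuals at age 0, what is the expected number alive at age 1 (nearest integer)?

Expected survivors = N0 · l_1 = 800 × 0.705 = 564 → 564

564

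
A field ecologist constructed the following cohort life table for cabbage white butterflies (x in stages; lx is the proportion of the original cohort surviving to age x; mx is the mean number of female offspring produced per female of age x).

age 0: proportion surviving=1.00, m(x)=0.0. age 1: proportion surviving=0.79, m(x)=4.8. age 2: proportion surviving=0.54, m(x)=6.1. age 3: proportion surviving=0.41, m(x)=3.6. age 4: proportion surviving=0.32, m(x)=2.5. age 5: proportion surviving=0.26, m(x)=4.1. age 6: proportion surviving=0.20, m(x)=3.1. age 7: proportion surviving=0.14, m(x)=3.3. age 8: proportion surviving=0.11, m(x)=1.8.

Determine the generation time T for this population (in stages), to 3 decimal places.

lx·mx: 0, 3.792, 3.294, 1.476, 0.8, 1.066, 0.62, 0.462, 0.198 → R0 = 11.708
x·lx·mx: 0, 3.792, 6.588, 4.428, 3.2, 5.33, 3.72, 3.234, 1.584 → Σ = 31.876
T = 31.876 / 11.708 = 2.722583… → 2.723

2.723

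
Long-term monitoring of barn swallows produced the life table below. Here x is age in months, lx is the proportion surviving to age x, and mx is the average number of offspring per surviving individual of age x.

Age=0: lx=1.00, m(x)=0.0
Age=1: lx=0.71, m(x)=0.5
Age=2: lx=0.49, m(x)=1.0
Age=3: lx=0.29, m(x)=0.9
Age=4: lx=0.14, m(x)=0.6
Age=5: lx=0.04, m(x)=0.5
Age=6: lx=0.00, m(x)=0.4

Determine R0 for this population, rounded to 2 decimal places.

1.21

lx·mx by age: 0, 0.355, 0.49, 0.261, 0.084, 0.02, 0
R0 = Σ lx·mx = 1.21 → 1.21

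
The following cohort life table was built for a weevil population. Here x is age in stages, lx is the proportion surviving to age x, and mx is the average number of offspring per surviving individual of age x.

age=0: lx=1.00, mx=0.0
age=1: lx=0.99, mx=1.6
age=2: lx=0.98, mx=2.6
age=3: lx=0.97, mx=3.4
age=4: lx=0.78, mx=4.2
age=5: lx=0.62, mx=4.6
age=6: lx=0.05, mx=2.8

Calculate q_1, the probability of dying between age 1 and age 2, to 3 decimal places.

0.010

q_1 = (l_1 − l_2) / l_1 = (0.99 − 0.98) / 0.99
     = 0.01 / 0.99 = 0.010101… → 0.010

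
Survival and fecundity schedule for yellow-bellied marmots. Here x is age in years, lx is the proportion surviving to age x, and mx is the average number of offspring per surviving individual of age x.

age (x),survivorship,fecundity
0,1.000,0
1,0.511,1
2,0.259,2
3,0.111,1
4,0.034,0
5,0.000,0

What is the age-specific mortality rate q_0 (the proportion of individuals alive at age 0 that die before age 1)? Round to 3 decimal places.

q_0 = (l_0 − l_1) / l_0 = (1 − 0.511) / 1
     = 0.489 / 1 = 0.489 → 0.489

0.489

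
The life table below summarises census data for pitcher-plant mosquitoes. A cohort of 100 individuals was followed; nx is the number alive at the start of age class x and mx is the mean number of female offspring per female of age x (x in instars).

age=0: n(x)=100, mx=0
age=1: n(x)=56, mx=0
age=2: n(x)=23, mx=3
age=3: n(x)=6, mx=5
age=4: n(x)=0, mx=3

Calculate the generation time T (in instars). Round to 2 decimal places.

2.30

lx = nx/n0 = nx/100: 1, 0.56, 0.23, 0.06, 0
lx·mx: 0, 0, 0.69, 0.3, 0 → R0 = 0.99
x·lx·mx: 0, 0, 1.38, 0.9, 0 → Σ = 2.28
T = 2.28 / 0.99 = 2.30303… → 2.30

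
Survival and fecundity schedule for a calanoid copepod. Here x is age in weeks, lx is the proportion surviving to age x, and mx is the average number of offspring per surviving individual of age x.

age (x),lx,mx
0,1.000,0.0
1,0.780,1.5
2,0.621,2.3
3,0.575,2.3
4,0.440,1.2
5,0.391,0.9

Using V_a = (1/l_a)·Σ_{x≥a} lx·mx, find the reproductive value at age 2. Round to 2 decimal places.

5.85

lx·mx for x ≥ 2: 1.4283, 1.3225, 0.528, 0.3519 → sum = 3.6307
V_2 = 3.6307 / l_2 = 3.6307 / 0.621 = 5.846538… → 5.85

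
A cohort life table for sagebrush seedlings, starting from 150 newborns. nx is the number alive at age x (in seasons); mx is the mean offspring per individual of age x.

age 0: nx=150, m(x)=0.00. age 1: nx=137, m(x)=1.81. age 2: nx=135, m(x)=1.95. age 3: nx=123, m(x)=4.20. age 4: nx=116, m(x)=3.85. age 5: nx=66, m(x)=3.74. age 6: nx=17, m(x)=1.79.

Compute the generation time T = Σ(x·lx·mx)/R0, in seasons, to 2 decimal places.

lx = nx/n0 = nx/150: 1, 0.91333…, 0.9, 0.82, 0.77333…, 0.44, 0.11333…
lx·mx: 0, 1.653133…, 1.755, 3.444, 2.977333…, 1.6456, 0.202867… → R0 = 11.677933…
x·lx·mx: 0, 1.653133…, 3.51, 10.332, 11.909333…, 8.228, 1.2172… → Σ = 36.849667…
T = 36.849667… / 11.677933… = 3.155496… → 3.16

3.16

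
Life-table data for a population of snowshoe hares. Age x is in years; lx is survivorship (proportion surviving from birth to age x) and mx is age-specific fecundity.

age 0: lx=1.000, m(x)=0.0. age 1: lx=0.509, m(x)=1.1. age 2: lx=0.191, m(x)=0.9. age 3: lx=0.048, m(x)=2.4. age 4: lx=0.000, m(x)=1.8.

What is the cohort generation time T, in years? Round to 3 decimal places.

1.475

lx·mx: 0, 0.5599, 0.1719, 0.1152, 0 → R0 = 0.847
x·lx·mx: 0, 0.5599, 0.3438, 0.3456, 0 → Σ = 1.2493
T = 1.2493 / 0.847 = 1.47497… → 1.475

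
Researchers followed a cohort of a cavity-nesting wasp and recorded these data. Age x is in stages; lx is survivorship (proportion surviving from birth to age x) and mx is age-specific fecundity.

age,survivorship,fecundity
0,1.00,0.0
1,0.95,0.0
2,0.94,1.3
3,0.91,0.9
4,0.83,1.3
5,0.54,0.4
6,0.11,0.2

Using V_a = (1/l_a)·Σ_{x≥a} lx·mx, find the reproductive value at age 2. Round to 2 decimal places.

3.57

lx·mx for x ≥ 2: 1.222, 0.819, 1.079, 0.216, 0.022 → sum = 3.358
V_2 = 3.358 / l_2 = 3.358 / 0.94 = 3.57234… → 3.57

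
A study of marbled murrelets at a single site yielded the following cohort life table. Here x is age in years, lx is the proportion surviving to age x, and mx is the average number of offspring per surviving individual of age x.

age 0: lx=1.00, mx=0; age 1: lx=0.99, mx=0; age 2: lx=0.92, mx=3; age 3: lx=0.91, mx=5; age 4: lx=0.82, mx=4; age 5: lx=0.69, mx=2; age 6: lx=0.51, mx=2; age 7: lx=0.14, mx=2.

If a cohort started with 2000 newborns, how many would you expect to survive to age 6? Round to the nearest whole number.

1020

Expected survivors = N0 · l_6 = 2000 × 0.51 = 1020 → 1020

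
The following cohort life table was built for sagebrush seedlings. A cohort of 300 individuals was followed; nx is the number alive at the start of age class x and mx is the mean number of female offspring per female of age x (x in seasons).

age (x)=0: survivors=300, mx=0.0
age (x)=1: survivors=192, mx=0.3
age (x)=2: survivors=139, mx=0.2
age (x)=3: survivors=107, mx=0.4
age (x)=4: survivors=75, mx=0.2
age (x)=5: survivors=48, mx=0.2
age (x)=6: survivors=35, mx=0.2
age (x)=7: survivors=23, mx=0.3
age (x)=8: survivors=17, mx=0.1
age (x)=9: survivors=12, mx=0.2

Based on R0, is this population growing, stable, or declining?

declining

lx = nx/n0 = nx/300: 1, 0.64, 0.46333…, 0.35667…, 0.25, 0.16, 0.11667…, 0.07667…, 0.05667…, 0.04
R0 = Σ lx·mx = 0 + 0.192 + 0.092667… + 0.142667… + 0.05 + 0.032 + 0.023333… + 0.023… + 0.005667… + 0.008 = 0.569333…
R0 < 1, so the population is declining.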